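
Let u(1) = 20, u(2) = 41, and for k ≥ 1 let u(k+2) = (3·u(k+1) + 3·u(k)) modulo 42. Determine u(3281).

3

u(1) = 20,  u(2) = 41,  u(3) = 15,  u(4) = 0,  u(5) = 3,  u(6) = 9,  u(7) = 36,  u(8) = 9,  u(9) = 9,  u(10) = 12,  u(11) = 21,  u(12) = 15,  u(13) = 24,  u(14) = 33,  u(15) = 3,  u(16) = 24,  u(17) = 39,  u(18) = 21,  u(19) = 12,  u(20) = 15,  u(21) = 39,  u(22) = 36,  u(23) = 15,  u(24) = 27,  u(25) = 0,  u(26) = 39,  u(27) = 33,  u(28) = 6,  u(29) = 33,  u(30) = 33,  u(31) = 30,  u(32) = 21,  u(33) = 27,  u(34) = 18,  u(35) = 9,  u(36) = 39,  u(37) = 18,  u(38) = 3,  u(39) = 21,  u(40) = 30,  u(41) = 27,  u(42) = 3,  u(43) = 6,  u(44) = 27,  u(45) = 15,  u(46) = 0.
Since (u(45), u(46)) = (u(3), u(4)) = (15, 0) (two consecutive terms determine the rest), the sequence is eventually periodic: after a pre-period of length 2 it cycles with period 42.
For k ≥ 3, u(k) depends only on (k - 3) mod 42. (3281 - 3) mod 42 = 2, so u(3281) = u(5) = 3.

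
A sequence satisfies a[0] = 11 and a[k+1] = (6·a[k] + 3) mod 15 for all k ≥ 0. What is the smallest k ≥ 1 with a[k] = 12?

Computing terms: a[0] = 11; a[1] = 9; a[2] = 12; a[3] = 0; a[4] = 3; a[5] = 6; a[6] = 9.
Since a[6] = a[1] = 9, the sequence is eventually periodic: after a pre-period of length 1 it cycles with period 5.
The value 12 first appears (with k ≥ 1) at a[2].

2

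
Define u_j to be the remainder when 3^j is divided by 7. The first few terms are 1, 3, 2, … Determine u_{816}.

Listing terms: u_0 = 1, u_1 = 3, u_2 = 2, u_3 = 6, u_4 = 4, u_5 = 5, u_6 = 1.
Since u_6 = u_0 = 1, the sequence is periodic with period 6.
(816 - 0) mod 6 = 0, so u_{816} = u_0 = 1.

1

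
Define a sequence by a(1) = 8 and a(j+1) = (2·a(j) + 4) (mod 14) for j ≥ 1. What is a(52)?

Computing terms: a(1) = 8, a(2) = 6, a(3) = 2, a(4) = 8.
Since a(4) = a(1) = 8, the sequence is periodic with period 3.
(52 - 1) mod 3 = 0, so a(52) = a(1) = 8.

8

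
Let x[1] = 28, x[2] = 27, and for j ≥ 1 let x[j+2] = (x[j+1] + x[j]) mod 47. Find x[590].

Listing terms: x[1] = 28,  x[2] = 27,  x[3] = 8,  x[4] = 35,  x[5] = 43,  x[6] = 31,  x[7] = 27,  x[8] = 11,  x[9] = 38,  x[10] = 2,  x[11] = 40,  x[12] = 42,  x[13] = 35,  x[14] = 30,  x[15] = 18,  x[16] = 1,  x[17] = 19,  x[18] = 20,  x[19] = 39,  x[20] = 12,  x[21] = 4,  x[22] = 16,  x[23] = 20,  x[24] = 36,  x[25] = 9,  x[26] = 45,  x[27] = 7,  x[28] = 5,  x[29] = 12,  x[30] = 17,  x[31] = 29,  x[32] = 46,  x[33] = 28,  x[34] = 27.
The sequence repeats with period 32.
So x[590] = x[1 + ((590-1) mod 32)] = x[14] = 30.

30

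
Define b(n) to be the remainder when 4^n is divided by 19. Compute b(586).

4

We have b(1) = 4, b(2) = 16, b(3) = 7, b(4) = 9, b(5) = 17, b(6) = 11, b(7) = 6, b(8) = 5, b(9) = 1, b(10) = 4.
Since b(10) = b(1) = 4, the sequence is periodic with period 9.
(586 - 1) mod 9 = 0, so b(586) = b(1) = 4.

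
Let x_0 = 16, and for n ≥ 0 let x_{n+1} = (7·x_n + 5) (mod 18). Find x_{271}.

Listing terms: x_0 = 16,  x_1 = 9,  x_2 = 14,  x_3 = 13,  x_4 = 6,  x_5 = 11,  x_6 = 10,  x_7 = 3,  x_8 = 8,  x_9 = 7,  x_{10} = 0,  x_{11} = 5,  x_{12} = 4,  x_{13} = 15,  x_{14} = 2,  x_{15} = 1,  x_{16} = 12,  x_{17} = 17,  x_{18} = 16.
The sequence repeats with period 18.
So x_{271} = x_{0 + ((271-0) mod 18)} = x_1 = 9.

9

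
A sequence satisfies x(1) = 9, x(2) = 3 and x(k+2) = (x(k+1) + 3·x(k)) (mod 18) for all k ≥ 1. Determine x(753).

x(1) = 9; x(2) = 3; x(3) = 12; x(4) = 3; x(5) = 3; x(6) = 12.
Since (x(5), x(6)) = (x(2), x(3)) = (3, 12) (two consecutive terms determine the rest), the sequence is eventually periodic: after a pre-period of length 1 it cycles with period 3.
For k ≥ 2, x(k) depends only on (k - 2) mod 3. (753 - 2) mod 3 = 1, so x(753) = x(3) = 12.

12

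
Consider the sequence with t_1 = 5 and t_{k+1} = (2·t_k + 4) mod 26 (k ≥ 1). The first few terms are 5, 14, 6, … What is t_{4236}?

20

t_1 = 5; t_2 = 14; t_3 = 6; t_4 = 16; t_5 = 10; t_6 = 24; t_7 = 0; t_8 = 4; t_9 = 12; t_{10} = 2; t_{11} = 8; t_{12} = 20; t_{13} = 18; t_{14} = 14.
Since t_{14} = t_2 = 14, the sequence is eventually periodic: after a pre-period of length 1 it cycles with period 12.
For k ≥ 2, t_k depends only on (k - 2) mod 12. (4236 - 2) mod 12 = 10, so t_{4236} = t_{12} = 20.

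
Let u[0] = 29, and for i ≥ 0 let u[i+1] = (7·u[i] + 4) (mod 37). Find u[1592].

30

We have u[0] = 29,  u[1] = 22,  u[2] = 10,  u[3] = 0,  u[4] = 4,  u[5] = 32,  u[6] = 6,  u[7] = 9,  u[8] = 30,  u[9] = 29.
Since u[9] = u[0] = 29, the sequence is periodic with period 9.
(1592 - 0) mod 9 = 8, so u[1592] = u[8] = 30.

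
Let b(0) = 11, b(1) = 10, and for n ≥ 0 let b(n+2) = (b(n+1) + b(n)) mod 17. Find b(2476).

11

We have b(0) = 11; b(1) = 10; b(2) = 4; b(3) = 14; b(4) = 1; b(5) = 15; b(6) = 16; b(7) = 14; b(8) = 13; b(9) = 10; b(10) = 6; b(11) = 16; b(12) = 5; b(13) = 4; b(14) = 9; b(15) = 13; b(16) = 5; b(17) = 1; b(18) = 6; b(19) = 7; b(20) = 13; b(21) = 3; b(22) = 16; b(23) = 2; b(24) = 1; b(25) = 3; b(26) = 4; b(27) = 7; b(28) = 11; b(29) = 1; b(30) = 12; b(31) = 13; b(32) = 8; b(33) = 4; b(34) = 12; b(35) = 16; b(36) = 11; b(37) = 10.
The sequence repeats with period 36.
(2476 - 0) mod 36 = 28, so b(2476) = b(28) = 11.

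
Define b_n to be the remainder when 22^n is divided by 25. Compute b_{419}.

Listing terms: b_1 = 22, b_2 = 9, b_3 = 23, b_4 = 6, b_5 = 7, b_6 = 4, b_7 = 13, b_8 = 11, b_9 = 17, b_{10} = 24, b_{11} = 3, b_{12} = 16, b_{13} = 2, b_{14} = 19, b_{15} = 18, b_{16} = 21, b_{17} = 12, b_{18} = 14, b_{19} = 8, b_{20} = 1, b_{21} = 22.
Since b_{21} = b_1 = 22, the sequence is periodic with period 20.
(419 - 1) mod 20 = 18, so b_{419} = b_{19} = 8.

8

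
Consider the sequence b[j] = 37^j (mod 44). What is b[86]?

37

b[0] = 1, b[1] = 37, b[2] = 5, b[3] = 9, b[4] = 25, b[5] = 1.
The sequence repeats with period 5.
So b[86] = b[0 + ((86-0) mod 5)] = b[1] = 37.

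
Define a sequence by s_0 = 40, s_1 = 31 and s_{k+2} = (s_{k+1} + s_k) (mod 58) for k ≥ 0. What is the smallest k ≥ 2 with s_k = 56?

21

s_0 = 40,  s_1 = 31,  s_2 = 13,  s_3 = 44,  s_4 = 57,  s_5 = 43,  s_6 = 42,  s_7 = 27,  s_8 = 11,  s_9 = 38,  s_{10} = 49,  s_{11} = 29,  s_{12} = 20,  s_{13} = 49,  s_{14} = 11,  s_{15} = 2,  s_{16} = 13,  s_{17} = 15,  s_{18} = 28,  s_{19} = 43,  s_{20} = 13,  s_{21} = 56,  s_{22} = 11,  s_{23} = 9,  s_{24} = 20,  s_{25} = 29,  s_{26} = 49,  s_{27} = 20,  s_{28} = 11,  s_{29} = 31,  s_{30} = 42,  s_{31} = 15,  s_{32} = 57,  s_{33} = 14,  s_{34} = 13,  s_{35} = 27,  s_{36} = 40,  s_{37} = 9,  s_{38} = 49,  s_{39} = 0,  s_{40} = 49,  s_{41} = 49,  s_{42} = 40,  s_{43} = 31.
The sequence repeats with period 42.
The value 56 first appears (with k ≥ 2) at s_{21}.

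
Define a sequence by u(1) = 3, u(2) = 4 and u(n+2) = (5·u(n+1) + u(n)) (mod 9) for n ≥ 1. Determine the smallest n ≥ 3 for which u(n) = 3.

Listing terms: u(1) = 3; u(2) = 4; u(3) = 5; u(4) = 2; u(5) = 6; u(6) = 5; u(7) = 4; u(8) = 7; u(9) = 3; u(10) = 4.
Since (u(9), u(10)) = (u(1), u(2)) = (3, 4) (two consecutive terms determine the rest), the sequence is periodic with period 8.
The value 3 next appears (with n ≥ 3) at u(9).

9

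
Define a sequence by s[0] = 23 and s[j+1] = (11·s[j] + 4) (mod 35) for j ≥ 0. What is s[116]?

Listing terms: s[0] = 23, s[1] = 12, s[2] = 31, s[3] = 30, s[4] = 19, s[5] = 3, s[6] = 2, s[7] = 26, s[8] = 10, s[9] = 9, s[10] = 33, s[11] = 17, s[12] = 16, s[13] = 5, s[14] = 24, s[15] = 23.
Since s[15] = s[0] = 23, the sequence is periodic with period 15.
(116 - 0) mod 15 = 11, so s[116] = s[11] = 17.

17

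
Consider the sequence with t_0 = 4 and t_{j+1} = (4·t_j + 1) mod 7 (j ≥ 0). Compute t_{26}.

Listing terms: t_0 = 4; t_1 = 3; t_2 = 6; t_3 = 4.
Since t_3 = t_0 = 4, the sequence is periodic with period 3.
So t_{26} = t_{0 + ((26-0) mod 3)} = t_2 = 6.

6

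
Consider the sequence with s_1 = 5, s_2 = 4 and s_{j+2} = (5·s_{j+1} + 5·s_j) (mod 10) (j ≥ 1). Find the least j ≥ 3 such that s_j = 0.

5

s_1 = 5; s_2 = 4; s_3 = 5; s_4 = 5; s_5 = 0; s_6 = 5; s_7 = 5.
Since (s_6, s_7) = (s_3, s_4) = (5, 5) (two consecutive terms determine the rest), the sequence is eventually periodic: after a pre-period of length 2 it cycles with period 3.
The value 0 first appears (with j ≥ 3) at s_5.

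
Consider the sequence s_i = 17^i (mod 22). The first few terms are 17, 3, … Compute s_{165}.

21

Listing terms: s_1 = 17, s_2 = 3, s_3 = 7, s_4 = 9, s_5 = 21, s_6 = 5, s_7 = 19, s_8 = 15, s_9 = 13, s_{10} = 1, s_{11} = 17.
The sequence repeats with period 10.
So s_{165} = s_{1 + ((165-1) mod 10)} = s_5 = 21.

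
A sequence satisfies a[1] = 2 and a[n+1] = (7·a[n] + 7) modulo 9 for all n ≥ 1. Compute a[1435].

5

We have a[1] = 2, a[2] = 3, a[3] = 1, a[4] = 5, a[5] = 6, a[6] = 4, a[7] = 8, a[8] = 0, a[9] = 7, a[10] = 2.
The sequence repeats with period 9.
So a[1435] = a[1 + ((1435-1) mod 9)] = a[4] = 5.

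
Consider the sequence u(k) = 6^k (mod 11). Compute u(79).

Computing terms: u(0) = 1,  u(1) = 6,  u(2) = 3,  u(3) = 7,  u(4) = 9,  u(5) = 10,  u(6) = 5,  u(7) = 8,  u(8) = 4,  u(9) = 2,  u(10) = 1.
The sequence repeats with period 10.
So u(79) = u(0 + ((79-0) mod 10)) = u(9) = 2.

2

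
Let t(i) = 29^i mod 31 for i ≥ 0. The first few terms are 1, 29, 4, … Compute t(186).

2

t(0) = 1; t(1) = 29; t(2) = 4; t(3) = 23; t(4) = 16; t(5) = 30; t(6) = 2; t(7) = 27; t(8) = 8; t(9) = 15; t(10) = 1.
The sequence repeats with period 10.
(186 - 0) mod 10 = 6, so t(186) = t(6) = 2.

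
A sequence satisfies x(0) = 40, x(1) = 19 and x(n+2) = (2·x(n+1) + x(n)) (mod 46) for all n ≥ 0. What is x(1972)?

0

We have x(0) = 40,  x(1) = 19,  x(2) = 32,  x(3) = 37,  x(4) = 14,  x(5) = 19,  x(6) = 6,  x(7) = 31,  x(8) = 22,  x(9) = 29,  x(10) = 34,  x(11) = 5,  x(12) = 44,  x(13) = 1,  x(14) = 0,  x(15) = 1,  x(16) = 2,  x(17) = 5,  x(18) = 12,  x(19) = 29,  x(20) = 24,  x(21) = 31,  x(22) = 40,  x(23) = 19.
Since (x(22), x(23)) = (x(0), x(1)) = (40, 19) (two consecutive terms determine the rest), the sequence is periodic with period 22.
(1972 - 0) mod 22 = 14, so x(1972) = x(14) = 0.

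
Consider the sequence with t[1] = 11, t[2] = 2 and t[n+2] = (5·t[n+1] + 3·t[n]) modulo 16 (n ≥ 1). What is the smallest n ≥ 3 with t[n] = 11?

3

t[1] = 11,  t[2] = 2,  t[3] = 11,  t[4] = 13,  t[5] = 2,  t[6] = 1,  t[7] = 11,  t[8] = 10,  t[9] = 3,  t[10] = 13,  t[11] = 10,  t[12] = 9,  t[13] = 11,  t[14] = 2.
The sequence repeats with period 12.
The value 11 first appears (with n ≥ 3) at t[3].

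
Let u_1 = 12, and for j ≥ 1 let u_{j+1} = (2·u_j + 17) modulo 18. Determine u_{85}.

3

u_1 = 12,  u_2 = 5,  u_3 = 9,  u_4 = 17,  u_5 = 15,  u_6 = 11,  u_7 = 3,  u_8 = 5.
Since u_8 = u_2 = 5, the sequence is eventually periodic: after a pre-period of length 1 it cycles with period 6.
For j ≥ 2, u_j depends only on (j - 2) mod 6. (85 - 2) mod 6 = 5, so u_{85} = u_7 = 3.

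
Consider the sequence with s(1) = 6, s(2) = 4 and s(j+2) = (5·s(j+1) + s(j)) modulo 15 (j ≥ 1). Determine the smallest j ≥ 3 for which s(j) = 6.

5

Listing terms: s(1) = 6,  s(2) = 4,  s(3) = 11,  s(4) = 14,  s(5) = 6,  s(6) = 14,  s(7) = 1,  s(8) = 4,  s(9) = 6,  s(10) = 4.
Since (s(9), s(10)) = (s(1), s(2)) = (6, 4) (two consecutive terms determine the rest), the sequence is periodic with period 8.
The value 6 first appears (with j ≥ 3) at s(5).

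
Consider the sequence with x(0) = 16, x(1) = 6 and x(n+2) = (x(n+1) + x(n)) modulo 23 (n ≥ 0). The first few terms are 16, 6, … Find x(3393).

We have x(0) = 16,  x(1) = 6,  x(2) = 22,  x(3) = 5,  x(4) = 4,  x(5) = 9,  x(6) = 13,  x(7) = 22,  x(8) = 12,  x(9) = 11,  x(10) = 0,  x(11) = 11,  x(12) = 11,  x(13) = 22,  x(14) = 10,  x(15) = 9,  x(16) = 19,  x(17) = 5,  x(18) = 1,  x(19) = 6,  x(20) = 7,  x(21) = 13,  x(22) = 20,  x(23) = 10,  x(24) = 7,  x(25) = 17,  x(26) = 1,  x(27) = 18,  x(28) = 19,  x(29) = 14,  x(30) = 10,  x(31) = 1,  x(32) = 11,  x(33) = 12,  x(34) = 0,  x(35) = 12,  x(36) = 12,  x(37) = 1,  x(38) = 13,  x(39) = 14,  x(40) = 4,  x(41) = 18,  x(42) = 22,  x(43) = 17,  x(44) = 16,  x(45) = 10,  x(46) = 3,  x(47) = 13,  x(48) = 16,  x(49) = 6.
The sequence repeats with period 48.
(3393 - 0) mod 48 = 33, so x(3393) = x(33) = 12.

12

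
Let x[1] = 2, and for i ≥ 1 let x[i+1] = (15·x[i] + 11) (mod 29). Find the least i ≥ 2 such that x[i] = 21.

x[1] = 2,  x[2] = 12,  x[3] = 17,  x[4] = 5,  x[5] = 28,  x[6] = 25,  x[7] = 9,  x[8] = 1,  x[9] = 26,  x[10] = 24,  x[11] = 23,  x[12] = 8,  x[13] = 15,  x[14] = 4,  x[15] = 13,  x[16] = 3,  x[17] = 27,  x[18] = 10,  x[19] = 16,  x[20] = 19,  x[21] = 6,  x[22] = 14,  x[23] = 18,  x[24] = 20,  x[25] = 21,  x[26] = 7,  x[27] = 0,  x[28] = 11,  x[29] = 2.
Since x[29] = x[1] = 2, the sequence is periodic with period 28.
The value 21 first appears (with i ≥ 2) at x[25].

25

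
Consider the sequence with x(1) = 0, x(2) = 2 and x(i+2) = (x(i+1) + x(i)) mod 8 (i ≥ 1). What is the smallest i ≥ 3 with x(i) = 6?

Listing terms: x(1) = 0, x(2) = 2, x(3) = 2, x(4) = 4, x(5) = 6, x(6) = 2, x(7) = 0, x(8) = 2.
Since (x(7), x(8)) = (x(1), x(2)) = (0, 2) (two consecutive terms determine the rest), the sequence is periodic with period 6.
The value 6 first appears (with i ≥ 3) at x(5).

5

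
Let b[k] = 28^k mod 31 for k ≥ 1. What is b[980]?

5

Computing terms: b[1] = 28; b[2] = 9; b[3] = 4; b[4] = 19; b[5] = 5; b[6] = 16; b[7] = 14; b[8] = 20; b[9] = 2; b[10] = 25; b[11] = 18; b[12] = 8; b[13] = 7; b[14] = 10; b[15] = 1; b[16] = 28.
The sequence repeats with period 15.
So b[980] = b[1 + ((980-1) mod 15)] = b[5] = 5.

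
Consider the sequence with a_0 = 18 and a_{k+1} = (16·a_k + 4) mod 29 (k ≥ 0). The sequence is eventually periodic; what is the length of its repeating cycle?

7

Listing terms: a_0 = 18, a_1 = 2, a_2 = 7, a_3 = 0, a_4 = 4, a_5 = 10, a_6 = 19, a_7 = 18.
The sequence repeats with period 7.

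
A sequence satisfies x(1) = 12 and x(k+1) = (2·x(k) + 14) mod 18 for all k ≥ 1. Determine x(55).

12

We have x(1) = 12; x(2) = 2; x(3) = 0; x(4) = 14; x(5) = 6; x(6) = 8; x(7) = 12.
Since x(7) = x(1) = 12, the sequence is periodic with period 6.
(55 - 1) mod 6 = 0, so x(55) = x(1) = 12.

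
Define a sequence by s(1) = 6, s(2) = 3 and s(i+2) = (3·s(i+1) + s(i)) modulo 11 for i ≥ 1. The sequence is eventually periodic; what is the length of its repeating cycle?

s(1) = 6,  s(2) = 3,  s(3) = 4,  s(4) = 4,  s(5) = 5,  s(6) = 8,  s(7) = 7,  s(8) = 7,  s(9) = 6,  s(10) = 3.
The sequence repeats with period 8.

8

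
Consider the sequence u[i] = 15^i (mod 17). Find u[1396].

16

u[1] = 15,  u[2] = 4,  u[3] = 9,  u[4] = 16,  u[5] = 2,  u[6] = 13,  u[7] = 8,  u[8] = 1,  u[9] = 15.
The sequence repeats with period 8.
(1396 - 1) mod 8 = 3, so u[1396] = u[4] = 16.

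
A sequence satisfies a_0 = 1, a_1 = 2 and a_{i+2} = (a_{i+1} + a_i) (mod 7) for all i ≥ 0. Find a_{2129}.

a_0 = 1, a_1 = 2, a_2 = 3, a_3 = 5, a_4 = 1, a_5 = 6, a_6 = 0, a_7 = 6, a_8 = 6, a_9 = 5, a_{10} = 4, a_{11} = 2, a_{12} = 6, a_{13} = 1, a_{14} = 0, a_{15} = 1, a_{16} = 1, a_{17} = 2.
The sequence repeats with period 16.
So a_{2129} = a_{0 + ((2129-0) mod 16)} = a_1 = 2.

2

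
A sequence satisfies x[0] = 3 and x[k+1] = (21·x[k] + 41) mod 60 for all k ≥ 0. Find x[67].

50

Listing terms: x[0] = 3,  x[1] = 44,  x[2] = 5,  x[3] = 26,  x[4] = 47,  x[5] = 8,  x[6] = 29,  x[7] = 50,  x[8] = 11,  x[9] = 32,  x[10] = 53,  x[11] = 14,  x[12] = 35,  x[13] = 56,  x[14] = 17,  x[15] = 38,  x[16] = 59,  x[17] = 20,  x[18] = 41,  x[19] = 2,  x[20] = 23,  x[21] = 44.
Since x[21] = x[1] = 44, the sequence is eventually periodic: after a pre-period of length 1 it cycles with period 20.
For k ≥ 1, x[k] depends only on (k - 1) mod 20. (67 - 1) mod 20 = 6, so x[67] = x[7] = 50.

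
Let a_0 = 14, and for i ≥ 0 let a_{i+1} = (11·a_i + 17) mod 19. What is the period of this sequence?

3

We have a_0 = 14; a_1 = 0; a_2 = 17; a_3 = 14.
The sequence repeats with period 3.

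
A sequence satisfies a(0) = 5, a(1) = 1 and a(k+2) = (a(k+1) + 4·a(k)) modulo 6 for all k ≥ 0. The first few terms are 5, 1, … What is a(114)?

3

a(0) = 5, a(1) = 1, a(2) = 3, a(3) = 1, a(4) = 1, a(5) = 5, a(6) = 3, a(7) = 5, a(8) = 5, a(9) = 1.
Since (a(8), a(9)) = (a(0), a(1)) = (5, 1) (two consecutive terms determine the rest), the sequence is periodic with period 8.
(114 - 0) mod 8 = 2, so a(114) = a(2) = 3.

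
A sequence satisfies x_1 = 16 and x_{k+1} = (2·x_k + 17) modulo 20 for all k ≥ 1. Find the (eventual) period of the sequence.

4

Listing terms: x_1 = 16; x_2 = 9; x_3 = 15; x_4 = 7; x_5 = 11; x_6 = 19; x_7 = 15.
Since x_7 = x_3 = 15, the sequence is eventually periodic: after a pre-period of length 2 it cycles with period 4.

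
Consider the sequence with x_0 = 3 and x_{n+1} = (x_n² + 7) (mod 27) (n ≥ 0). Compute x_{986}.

20

Listing terms: x_0 = 3; x_1 = 16; x_2 = 20; x_3 = 2; x_4 = 11; x_5 = 20.
Since x_5 = x_2 = 20, the sequence is eventually periodic: after a pre-period of length 2 it cycles with period 3.
For n ≥ 2, x_n depends only on (n - 2) mod 3. (986 - 2) mod 3 = 0, so x_{986} = x_2 = 20.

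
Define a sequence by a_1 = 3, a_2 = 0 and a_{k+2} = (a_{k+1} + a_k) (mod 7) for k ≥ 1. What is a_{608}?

We have a_1 = 3; a_2 = 0; a_3 = 3; a_4 = 3; a_5 = 6; a_6 = 2; a_7 = 1; a_8 = 3; a_9 = 4; a_{10} = 0; a_{11} = 4; a_{12} = 4; a_{13} = 1; a_{14} = 5; a_{15} = 6; a_{16} = 4; a_{17} = 3; a_{18} = 0.
The sequence repeats with period 16.
(608 - 1) mod 16 = 15, so a_{608} = a_{16} = 4.

4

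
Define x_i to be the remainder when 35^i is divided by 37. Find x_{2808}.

We have x_1 = 35, x_2 = 4, x_3 = 29, x_4 = 16, x_5 = 5, x_6 = 27, x_7 = 20, x_8 = 34, x_9 = 6, x_{10} = 25, x_{11} = 24, x_{12} = 26, x_{13} = 22, x_{14} = 30, x_{15} = 14, x_{16} = 9, x_{17} = 19, x_{18} = 36, x_{19} = 2, x_{20} = 33, x_{21} = 8, x_{22} = 21, x_{23} = 32, x_{24} = 10, x_{25} = 17, x_{26} = 3, x_{27} = 31, x_{28} = 12, x_{29} = 13, x_{30} = 11, x_{31} = 15, x_{32} = 7, x_{33} = 23, x_{34} = 28, x_{35} = 18, x_{36} = 1, x_{37} = 35.
Since x_{37} = x_1 = 35, the sequence is periodic with period 36.
So x_{2808} = x_{1 + ((2808-1) mod 36)} = x_{36} = 1.

1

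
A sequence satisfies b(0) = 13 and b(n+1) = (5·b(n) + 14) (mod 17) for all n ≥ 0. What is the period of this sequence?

Listing terms: b(0) = 13, b(1) = 11, b(2) = 1, b(3) = 2, b(4) = 7, b(5) = 15, b(6) = 4, b(7) = 0, b(8) = 14, b(9) = 16, b(10) = 9, b(11) = 8, b(12) = 3, b(13) = 12, b(14) = 6, b(15) = 10, b(16) = 13.
Since b(16) = b(0) = 13, the sequence is periodic with period 16.

16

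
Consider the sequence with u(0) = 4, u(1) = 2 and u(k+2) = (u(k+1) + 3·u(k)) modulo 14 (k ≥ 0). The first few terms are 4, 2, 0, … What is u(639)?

8

Computing terms: u(0) = 4,  u(1) = 2,  u(2) = 0,  u(3) = 6,  u(4) = 6,  u(5) = 10,  u(6) = 0,  u(7) = 2,  u(8) = 2,  u(9) = 8,  u(10) = 0,  u(11) = 10,  u(12) = 10,  u(13) = 12,  u(14) = 0,  u(15) = 8,  u(16) = 8,  u(17) = 4,  u(18) = 0,  u(19) = 12,  u(20) = 12,  u(21) = 6,  u(22) = 0,  u(23) = 4,  u(24) = 4,  u(25) = 2.
The sequence repeats with period 24.
(639 - 0) mod 24 = 15, so u(639) = u(15) = 8.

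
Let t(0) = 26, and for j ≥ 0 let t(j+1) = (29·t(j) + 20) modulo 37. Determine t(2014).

13

t(0) = 26,  t(1) = 34,  t(2) = 7,  t(3) = 1,  t(4) = 12,  t(5) = 35,  t(6) = 36,  t(7) = 28,  t(8) = 18,  t(9) = 24,  t(10) = 13,  t(11) = 27,  t(12) = 26.
Since t(12) = t(0) = 26, the sequence is periodic with period 12.
So t(2014) = t(0 + ((2014-0) mod 12)) = t(10) = 13.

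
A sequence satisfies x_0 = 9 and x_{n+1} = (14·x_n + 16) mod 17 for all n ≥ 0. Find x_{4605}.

Listing terms: x_0 = 9; x_1 = 6; x_2 = 15; x_3 = 5; x_4 = 1; x_5 = 13; x_6 = 11; x_7 = 0; x_8 = 16; x_9 = 2; x_{10} = 10; x_{11} = 3; x_{12} = 7; x_{13} = 12; x_{14} = 14; x_{15} = 8; x_{16} = 9.
Since x_{16} = x_0 = 9, the sequence is periodic with period 16.
(4605 - 0) mod 16 = 13, so x_{4605} = x_{13} = 12.

12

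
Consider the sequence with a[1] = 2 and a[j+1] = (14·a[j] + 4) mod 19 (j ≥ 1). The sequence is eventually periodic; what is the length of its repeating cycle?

Computing terms: a[1] = 2,  a[2] = 13,  a[3] = 15,  a[4] = 5,  a[5] = 17,  a[6] = 14,  a[7] = 10,  a[8] = 11,  a[9] = 6,  a[10] = 12,  a[11] = 1,  a[12] = 18,  a[13] = 9,  a[14] = 16,  a[15] = 0,  a[16] = 4,  a[17] = 3,  a[18] = 8,  a[19] = 2.
Since a[19] = a[1] = 2, the sequence is periodic with period 18.

18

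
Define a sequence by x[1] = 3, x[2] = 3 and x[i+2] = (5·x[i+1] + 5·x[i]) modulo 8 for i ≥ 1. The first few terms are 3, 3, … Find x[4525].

3

Computing terms: x[1] = 3; x[2] = 3; x[3] = 6; x[4] = 5; x[5] = 7; x[6] = 4; x[7] = 7; x[8] = 7; x[9] = 6; x[10] = 1; x[11] = 3; x[12] = 4; x[13] = 3; x[14] = 3.
Since (x[13], x[14]) = (x[1], x[2]) = (3, 3) (two consecutive terms determine the rest), the sequence is periodic with period 12.
So x[4525] = x[1 + ((4525-1) mod 12)] = x[1] = 3.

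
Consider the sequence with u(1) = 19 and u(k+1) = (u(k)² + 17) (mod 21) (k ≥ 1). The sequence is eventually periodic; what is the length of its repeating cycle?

6

u(1) = 19; u(2) = 0; u(3) = 17; u(4) = 12; u(5) = 14; u(6) = 3; u(7) = 5; u(8) = 0.
Since u(8) = u(2) = 0, the sequence is eventually periodic: after a pre-period of length 1 it cycles with period 6.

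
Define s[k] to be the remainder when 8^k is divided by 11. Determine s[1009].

7

Computing terms: s[1] = 8, s[2] = 9, s[3] = 6, s[4] = 4, s[5] = 10, s[6] = 3, s[7] = 2, s[8] = 5, s[9] = 7, s[10] = 1, s[11] = 8.
Since s[11] = s[1] = 8, the sequence is periodic with period 10.
So s[1009] = s[1 + ((1009-1) mod 10)] = s[9] = 7.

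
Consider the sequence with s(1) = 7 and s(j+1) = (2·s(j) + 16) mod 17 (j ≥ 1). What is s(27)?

s(1) = 7, s(2) = 13, s(3) = 8, s(4) = 15, s(5) = 12, s(6) = 6, s(7) = 11, s(8) = 4, s(9) = 7.
The sequence repeats with period 8.
(27 - 1) mod 8 = 2, so s(27) = s(3) = 8.

8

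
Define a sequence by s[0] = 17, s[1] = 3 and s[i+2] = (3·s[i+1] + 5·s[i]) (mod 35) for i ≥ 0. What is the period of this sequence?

4

s[0] = 17, s[1] = 3, s[2] = 24, s[3] = 17, s[4] = 31, s[5] = 3, s[6] = 24.
Since (s[5], s[6]) = (s[1], s[2]) = (3, 24) (two consecutive terms determine the rest), the sequence is eventually periodic: after a pre-period of length 1 it cycles with period 4.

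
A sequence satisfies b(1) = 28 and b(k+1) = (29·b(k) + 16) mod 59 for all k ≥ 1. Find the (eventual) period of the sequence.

29

b(1) = 28, b(2) = 2, b(3) = 15, b(4) = 38, b(5) = 56, b(6) = 47, b(7) = 22, b(8) = 5, b(9) = 43, b(10) = 24, b(11) = 4, b(12) = 14, b(13) = 9, b(14) = 41, b(15) = 25, b(16) = 33, b(17) = 29, b(18) = 31, b(19) = 30, b(20) = 1, b(21) = 45, b(22) = 23, b(23) = 34, b(24) = 58, b(25) = 46, b(26) = 52, b(27) = 49, b(28) = 21, b(29) = 35, b(30) = 28.
Since b(30) = b(1) = 28, the sequence is periodic with period 29.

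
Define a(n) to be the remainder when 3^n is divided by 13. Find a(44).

9

Computing terms: a(0) = 1; a(1) = 3; a(2) = 9; a(3) = 1.
The sequence repeats with period 3.
(44 - 0) mod 3 = 2, so a(44) = a(2) = 9.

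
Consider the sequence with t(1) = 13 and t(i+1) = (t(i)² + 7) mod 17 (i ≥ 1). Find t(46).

3

Computing terms: t(1) = 13; t(2) = 6; t(3) = 9; t(4) = 3; t(5) = 16; t(6) = 8; t(7) = 3.
Since t(7) = t(4) = 3, the sequence is eventually periodic: after a pre-period of length 3 it cycles with period 3.
For i ≥ 4, t(i) depends only on (i - 4) mod 3. (46 - 4) mod 3 = 0, so t(46) = t(4) = 3.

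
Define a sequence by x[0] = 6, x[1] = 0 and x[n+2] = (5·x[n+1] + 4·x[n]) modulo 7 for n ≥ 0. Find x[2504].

We have x[0] = 6; x[1] = 0; x[2] = 3; x[3] = 1; x[4] = 3; x[5] = 5; x[6] = 2; x[7] = 2; x[8] = 4; x[9] = 0; x[10] = 2; x[11] = 3; x[12] = 2; x[13] = 1; x[14] = 6; x[15] = 6; x[16] = 5; x[17] = 0; x[18] = 6; x[19] = 2; x[20] = 6; x[21] = 3; x[22] = 4; x[23] = 4; x[24] = 1; x[25] = 0; x[26] = 4; x[27] = 6; x[28] = 4; x[29] = 2; x[30] = 5; x[31] = 5; x[32] = 3; x[33] = 0; x[34] = 5; x[35] = 4; x[36] = 5; x[37] = 6; x[38] = 1; x[39] = 1; x[40] = 2; x[41] = 0; x[42] = 1; x[43] = 5; x[44] = 1; x[45] = 4; x[46] = 3; x[47] = 3; x[48] = 6; x[49] = 0.
Since (x[48], x[49]) = (x[0], x[1]) = (6, 0) (two consecutive terms determine the rest), the sequence is periodic with period 48.
So x[2504] = x[0 + ((2504-0) mod 48)] = x[8] = 4.

4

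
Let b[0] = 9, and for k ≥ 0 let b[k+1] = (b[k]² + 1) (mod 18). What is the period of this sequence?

Computing terms: b[0] = 9,  b[1] = 10,  b[2] = 11,  b[3] = 14,  b[4] = 17,  b[5] = 2,  b[6] = 5,  b[7] = 8,  b[8] = 11.
Since b[8] = b[2] = 11, the sequence is eventually periodic: after a pre-period of length 2 it cycles with period 6.

6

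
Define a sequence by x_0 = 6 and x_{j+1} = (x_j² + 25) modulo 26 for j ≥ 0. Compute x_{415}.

21

Computing terms: x_0 = 6; x_1 = 9; x_2 = 2; x_3 = 3; x_4 = 8; x_5 = 11; x_6 = 16; x_7 = 21; x_8 = 24; x_9 = 3.
Since x_9 = x_3 = 3, the sequence is eventually periodic: after a pre-period of length 3 it cycles with period 6.
For j ≥ 3, x_j depends only on (j - 3) mod 6. (415 - 3) mod 6 = 4, so x_{415} = x_7 = 21.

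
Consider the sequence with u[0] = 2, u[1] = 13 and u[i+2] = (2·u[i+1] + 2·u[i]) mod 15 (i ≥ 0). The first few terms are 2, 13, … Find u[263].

12

Computing terms: u[0] = 2; u[1] = 13; u[2] = 0; u[3] = 11; u[4] = 7; u[5] = 6; u[6] = 11; u[7] = 4; u[8] = 0; u[9] = 8; u[10] = 1; u[11] = 3; u[12] = 8; u[13] = 7; u[14] = 0; u[15] = 14; u[16] = 13; u[17] = 9; u[18] = 14; u[19] = 1; u[20] = 0; u[21] = 2; u[22] = 4; u[23] = 12; u[24] = 2; u[25] = 13.
Since (u[24], u[25]) = (u[0], u[1]) = (2, 13) (two consecutive terms determine the rest), the sequence is periodic with period 24.
(263 - 0) mod 24 = 23, so u[263] = u[23] = 12.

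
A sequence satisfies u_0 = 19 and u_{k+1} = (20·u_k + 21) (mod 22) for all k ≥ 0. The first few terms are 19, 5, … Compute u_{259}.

1

u_0 = 19; u_1 = 5; u_2 = 11; u_3 = 21; u_4 = 1; u_5 = 19.
The sequence repeats with period 5.
(259 - 0) mod 5 = 4, so u_{259} = u_4 = 1.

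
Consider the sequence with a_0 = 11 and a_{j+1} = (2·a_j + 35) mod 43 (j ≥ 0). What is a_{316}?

a_0 = 11,  a_1 = 14,  a_2 = 20,  a_3 = 32,  a_4 = 13,  a_5 = 18,  a_6 = 28,  a_7 = 5,  a_8 = 2,  a_9 = 39,  a_{10} = 27,  a_{11} = 3,  a_{12} = 41,  a_{13} = 31,  a_{14} = 11.
The sequence repeats with period 14.
So a_{316} = a_{0 + ((316-0) mod 14)} = a_8 = 2.

2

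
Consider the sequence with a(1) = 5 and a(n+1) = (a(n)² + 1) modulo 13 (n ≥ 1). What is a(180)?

2

Listing terms: a(1) = 5, a(2) = 0, a(3) = 1, a(4) = 2, a(5) = 5.
The sequence repeats with period 4.
(180 - 1) mod 4 = 3, so a(180) = a(4) = 2.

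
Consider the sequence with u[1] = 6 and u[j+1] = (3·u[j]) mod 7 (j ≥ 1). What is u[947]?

Computing terms: u[1] = 6,  u[2] = 4,  u[3] = 5,  u[4] = 1,  u[5] = 3,  u[6] = 2,  u[7] = 6.
Since u[7] = u[1] = 6, the sequence is periodic with period 6.
So u[947] = u[1 + ((947-1) mod 6)] = u[5] = 3.

3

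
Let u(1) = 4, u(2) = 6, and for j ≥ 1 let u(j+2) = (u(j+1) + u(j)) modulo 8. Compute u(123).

2

Listing terms: u(1) = 4, u(2) = 6, u(3) = 2, u(4) = 0, u(5) = 2, u(6) = 2, u(7) = 4, u(8) = 6.
Since (u(7), u(8)) = (u(1), u(2)) = (4, 6) (two consecutive terms determine the rest), the sequence is periodic with period 6.
So u(123) = u(1 + ((123-1) mod 6)) = u(3) = 2.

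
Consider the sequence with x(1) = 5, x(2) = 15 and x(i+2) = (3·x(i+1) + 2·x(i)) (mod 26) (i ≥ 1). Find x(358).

19

Computing terms: x(1) = 5,  x(2) = 15,  x(3) = 3,  x(4) = 13,  x(5) = 19,  x(6) = 5,  x(7) = 1,  x(8) = 13,  x(9) = 15,  x(10) = 19,  x(11) = 9,  x(12) = 13,  x(13) = 5,  x(14) = 15.
Since (x(13), x(14)) = (x(1), x(2)) = (5, 15) (two consecutive terms determine the rest), the sequence is periodic with period 12.
So x(358) = x(1 + ((358-1) mod 12)) = x(10) = 19.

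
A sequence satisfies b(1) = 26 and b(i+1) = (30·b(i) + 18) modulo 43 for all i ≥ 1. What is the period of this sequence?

42

b(1) = 26; b(2) = 24; b(3) = 7; b(4) = 13; b(5) = 21; b(6) = 3; b(7) = 22; b(8) = 33; b(9) = 19; b(10) = 29; b(11) = 28; b(12) = 41; b(13) = 1; b(14) = 5; b(15) = 39; b(16) = 27; b(17) = 11; b(18) = 4; b(19) = 9; b(20) = 30; b(21) = 15; b(22) = 38; b(23) = 40; b(24) = 14; b(25) = 8; b(26) = 0; b(27) = 18; b(28) = 42; b(29) = 31; b(30) = 2; b(31) = 35; b(32) = 36; b(33) = 23; b(34) = 20; b(35) = 16; b(36) = 25; b(37) = 37; b(38) = 10; b(39) = 17; b(40) = 12; b(41) = 34; b(42) = 6; b(43) = 26.
The sequence repeats with period 42.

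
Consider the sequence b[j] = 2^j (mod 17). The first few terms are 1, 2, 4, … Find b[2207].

9

Listing terms: b[0] = 1,  b[1] = 2,  b[2] = 4,  b[3] = 8,  b[4] = 16,  b[5] = 15,  b[6] = 13,  b[7] = 9,  b[8] = 1.
Since b[8] = b[0] = 1, the sequence is periodic with period 8.
(2207 - 0) mod 8 = 7, so b[2207] = b[7] = 9.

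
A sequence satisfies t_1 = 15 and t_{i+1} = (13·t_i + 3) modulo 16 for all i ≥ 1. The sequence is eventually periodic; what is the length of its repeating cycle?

16

Listing terms: t_1 = 15,  t_2 = 6,  t_3 = 1,  t_4 = 0,  t_5 = 3,  t_6 = 10,  t_7 = 5,  t_8 = 4,  t_9 = 7,  t_{10} = 14,  t_{11} = 9,  t_{12} = 8,  t_{13} = 11,  t_{14} = 2,  t_{15} = 13,  t_{16} = 12,  t_{17} = 15.
The sequence repeats with period 16.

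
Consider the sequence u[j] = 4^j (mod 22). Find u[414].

u[0] = 1, u[1] = 4, u[2] = 16, u[3] = 20, u[4] = 14, u[5] = 12, u[6] = 4.
Since u[6] = u[1] = 4, the sequence is eventually periodic: after a pre-period of length 1 it cycles with period 5.
For j ≥ 1, u[j] depends only on (j - 1) mod 5. (414 - 1) mod 5 = 3, so u[414] = u[4] = 14.

14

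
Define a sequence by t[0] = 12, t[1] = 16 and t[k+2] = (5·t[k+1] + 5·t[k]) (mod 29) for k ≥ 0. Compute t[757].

16

Listing terms: t[0] = 12,  t[1] = 16,  t[2] = 24,  t[3] = 26,  t[4] = 18,  t[5] = 17,  t[6] = 1,  t[7] = 3,  t[8] = 20,  t[9] = 28,  t[10] = 8,  t[11] = 6,  t[12] = 12,  t[13] = 3,  t[14] = 17,  t[15] = 13,  t[16] = 5,  t[17] = 3,  t[18] = 11,  t[19] = 12,  t[20] = 28,  t[21] = 26,  t[22] = 9,  t[23] = 1,  t[24] = 21,  t[25] = 23,  t[26] = 17,  t[27] = 26,  t[28] = 12,  t[29] = 16.
The sequence repeats with period 28.
(757 - 0) mod 28 = 1, so t[757] = t[1] = 16.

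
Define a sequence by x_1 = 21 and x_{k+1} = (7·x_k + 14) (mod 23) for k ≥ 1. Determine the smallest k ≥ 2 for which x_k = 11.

6

x_1 = 21; x_2 = 0; x_3 = 14; x_4 = 20; x_5 = 16; x_6 = 11; x_7 = 22; x_8 = 7; x_9 = 17; x_{10} = 18; x_{11} = 2; x_{12} = 5; x_{13} = 3; x_{14} = 12; x_{15} = 6; x_{16} = 10; x_{17} = 15; x_{18} = 4; x_{19} = 19; x_{20} = 9; x_{21} = 8; x_{22} = 1; x_{23} = 21.
The sequence repeats with period 22.
The value 11 first appears (with k ≥ 2) at x_6.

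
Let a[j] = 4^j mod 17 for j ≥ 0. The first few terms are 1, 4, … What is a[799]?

Listing terms: a[0] = 1,  a[1] = 4,  a[2] = 16,  a[3] = 13,  a[4] = 1.
The sequence repeats with period 4.
So a[799] = a[0 + ((799-0) mod 4)] = a[3] = 13.

13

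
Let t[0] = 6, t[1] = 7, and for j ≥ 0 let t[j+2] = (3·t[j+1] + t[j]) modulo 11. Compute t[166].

6

t[0] = 6; t[1] = 7; t[2] = 5; t[3] = 0; t[4] = 5; t[5] = 4; t[6] = 6; t[7] = 0; t[8] = 6; t[9] = 7.
Since (t[8], t[9]) = (t[0], t[1]) = (6, 7) (two consecutive terms determine the rest), the sequence is periodic with period 8.
(166 - 0) mod 8 = 6, so t[166] = t[6] = 6.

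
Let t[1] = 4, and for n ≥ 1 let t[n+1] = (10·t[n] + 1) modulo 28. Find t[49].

t[1] = 4,  t[2] = 13,  t[3] = 19,  t[4] = 23,  t[5] = 7,  t[6] = 15,  t[7] = 11,  t[8] = 27,  t[9] = 19.
Since t[9] = t[3] = 19, the sequence is eventually periodic: after a pre-period of length 2 it cycles with period 6.
For n ≥ 3, t[n] depends only on (n - 3) mod 6. (49 - 3) mod 6 = 4, so t[49] = t[7] = 11.

11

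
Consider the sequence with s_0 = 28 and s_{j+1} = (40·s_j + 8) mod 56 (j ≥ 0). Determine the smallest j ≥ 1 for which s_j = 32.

Listing terms: s_0 = 28; s_1 = 8; s_2 = 48; s_3 = 24; s_4 = 16; s_5 = 32; s_6 = 0; s_7 = 8.
Since s_7 = s_1 = 8, the sequence is eventually periodic: after a pre-period of length 1 it cycles with period 6.
The value 32 first appears (with j ≥ 1) at s_5.

5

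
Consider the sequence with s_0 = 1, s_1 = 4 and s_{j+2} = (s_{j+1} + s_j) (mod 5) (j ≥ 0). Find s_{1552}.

0

s_0 = 1,  s_1 = 4,  s_2 = 0,  s_3 = 4,  s_4 = 4,  s_5 = 3,  s_6 = 2,  s_7 = 0,  s_8 = 2,  s_9 = 2,  s_{10} = 4,  s_{11} = 1,  s_{12} = 0,  s_{13} = 1,  s_{14} = 1,  s_{15} = 2,  s_{16} = 3,  s_{17} = 0,  s_{18} = 3,  s_{19} = 3,  s_{20} = 1,  s_{21} = 4.
Since (s_{20}, s_{21}) = (s_0, s_1) = (1, 4) (two consecutive terms determine the rest), the sequence is periodic with period 20.
(1552 - 0) mod 20 = 12, so s_{1552} = s_{12} = 0.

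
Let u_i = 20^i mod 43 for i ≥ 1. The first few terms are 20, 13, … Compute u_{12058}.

u_1 = 20,  u_2 = 13,  u_3 = 2,  u_4 = 40,  u_5 = 26,  u_6 = 4,  u_7 = 37,  u_8 = 9,  u_9 = 8,  u_{10} = 31,  u_{11} = 18,  u_{12} = 16,  u_{13} = 19,  u_{14} = 36,  u_{15} = 32,  u_{16} = 38,  u_{17} = 29,  u_{18} = 21,  u_{19} = 33,  u_{20} = 15,  u_{21} = 42,  u_{22} = 23,  u_{23} = 30,  u_{24} = 41,  u_{25} = 3,  u_{26} = 17,  u_{27} = 39,  u_{28} = 6,  u_{29} = 34,  u_{30} = 35,  u_{31} = 12,  u_{32} = 25,  u_{33} = 27,  u_{34} = 24,  u_{35} = 7,  u_{36} = 11,  u_{37} = 5,  u_{38} = 14,  u_{39} = 22,  u_{40} = 10,  u_{41} = 28,  u_{42} = 1,  u_{43} = 20.
The sequence repeats with period 42.
So u_{12058} = u_{1 + ((12058-1) mod 42)} = u_4 = 40.

40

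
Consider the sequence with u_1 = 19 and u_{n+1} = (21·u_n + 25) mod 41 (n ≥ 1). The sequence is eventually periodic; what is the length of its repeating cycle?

20

We have u_1 = 19, u_2 = 14, u_3 = 32, u_4 = 0, u_5 = 25, u_6 = 17, u_7 = 13, u_8 = 11, u_9 = 10, u_{10} = 30, u_{11} = 40, u_{12} = 4, u_{13} = 27, u_{14} = 18, u_{15} = 34, u_{16} = 1, u_{17} = 5, u_{18} = 7, u_{19} = 8, u_{20} = 29, u_{21} = 19.
Since u_{21} = u_1 = 19, the sequence is periodic with period 20.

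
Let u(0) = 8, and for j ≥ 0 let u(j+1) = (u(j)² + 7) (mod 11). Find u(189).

We have u(0) = 8; u(1) = 5; u(2) = 10; u(3) = 8.
The sequence repeats with period 3.
So u(189) = u(0 + ((189-0) mod 3)) = u(0) = 8.

8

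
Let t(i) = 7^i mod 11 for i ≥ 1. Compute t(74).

t(1) = 7; t(2) = 5; t(3) = 2; t(4) = 3; t(5) = 10; t(6) = 4; t(7) = 6; t(8) = 9; t(9) = 8; t(10) = 1; t(11) = 7.
Since t(11) = t(1) = 7, the sequence is periodic with period 10.
So t(74) = t(1 + ((74-1) mod 10)) = t(4) = 3.

3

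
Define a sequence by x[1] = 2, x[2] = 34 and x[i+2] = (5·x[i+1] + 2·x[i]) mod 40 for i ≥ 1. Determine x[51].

14

Listing terms: x[1] = 2; x[2] = 34; x[3] = 14; x[4] = 18; x[5] = 38; x[6] = 26; x[7] = 6; x[8] = 2; x[9] = 22; x[10] = 34; x[11] = 14.
Since (x[10], x[11]) = (x[2], x[3]) = (34, 14) (two consecutive terms determine the rest), the sequence is eventually periodic: after a pre-period of length 1 it cycles with period 8.
For i ≥ 2, x[i] depends only on (i - 2) mod 8. (51 - 2) mod 8 = 1, so x[51] = x[3] = 14.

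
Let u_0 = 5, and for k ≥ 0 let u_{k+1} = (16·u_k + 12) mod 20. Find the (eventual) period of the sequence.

Listing terms: u_0 = 5,  u_1 = 12,  u_2 = 4,  u_3 = 16,  u_4 = 8,  u_5 = 0,  u_6 = 12.
Since u_6 = u_1 = 12, the sequence is eventually periodic: after a pre-period of length 1 it cycles with period 5.

5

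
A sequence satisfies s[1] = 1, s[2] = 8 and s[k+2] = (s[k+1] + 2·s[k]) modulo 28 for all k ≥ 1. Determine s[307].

22

We have s[1] = 1,  s[2] = 8,  s[3] = 10,  s[4] = 26,  s[5] = 18,  s[6] = 14,  s[7] = 22,  s[8] = 22,  s[9] = 10,  s[10] = 26.
Since (s[9], s[10]) = (s[3], s[4]) = (10, 26) (two consecutive terms determine the rest), the sequence is eventually periodic: after a pre-period of length 2 it cycles with period 6.
For k ≥ 3, s[k] depends only on (k - 3) mod 6. (307 - 3) mod 6 = 4, so s[307] = s[7] = 22.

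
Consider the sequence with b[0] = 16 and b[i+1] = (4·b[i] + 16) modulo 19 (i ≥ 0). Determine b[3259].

4

Listing terms: b[0] = 16; b[1] = 4; b[2] = 13; b[3] = 11; b[4] = 3; b[5] = 9; b[6] = 14; b[7] = 15; b[8] = 0; b[9] = 16.
The sequence repeats with period 9.
(3259 - 0) mod 9 = 1, so b[3259] = b[1] = 4.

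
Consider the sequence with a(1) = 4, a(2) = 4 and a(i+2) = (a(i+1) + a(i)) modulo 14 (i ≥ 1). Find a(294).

Listing terms: a(1) = 4; a(2) = 4; a(3) = 8; a(4) = 12; a(5) = 6; a(6) = 4; a(7) = 10; a(8) = 0; a(9) = 10; a(10) = 10; a(11) = 6; a(12) = 2; a(13) = 8; a(14) = 10; a(15) = 4; a(16) = 0; a(17) = 4; a(18) = 4.
Since (a(17), a(18)) = (a(1), a(2)) = (4, 4) (two consecutive terms determine the rest), the sequence is periodic with period 16.
(294 - 1) mod 16 = 5, so a(294) = a(6) = 4.

4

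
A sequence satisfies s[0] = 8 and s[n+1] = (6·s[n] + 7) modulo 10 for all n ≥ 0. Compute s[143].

9

s[0] = 8; s[1] = 5; s[2] = 7; s[3] = 9; s[4] = 1; s[5] = 3; s[6] = 5.
Since s[6] = s[1] = 5, the sequence is eventually periodic: after a pre-period of length 1 it cycles with period 5.
For n ≥ 1, s[n] depends only on (n - 1) mod 5. (143 - 1) mod 5 = 2, so s[143] = s[3] = 9.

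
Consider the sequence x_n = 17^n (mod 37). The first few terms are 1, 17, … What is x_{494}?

x_0 = 1,  x_1 = 17,  x_2 = 30,  x_3 = 29,  x_4 = 12,  x_5 = 19,  x_6 = 27,  x_7 = 15,  x_8 = 33,  x_9 = 6,  x_{10} = 28,  x_{11} = 32,  x_{12} = 26,  x_{13} = 35,  x_{14} = 3,  x_{15} = 14,  x_{16} = 16,  x_{17} = 13,  x_{18} = 36,  x_{19} = 20,  x_{20} = 7,  x_{21} = 8,  x_{22} = 25,  x_{23} = 18,  x_{24} = 10,  x_{25} = 22,  x_{26} = 4,  x_{27} = 31,  x_{28} = 9,  x_{29} = 5,  x_{30} = 11,  x_{31} = 2,  x_{32} = 34,  x_{33} = 23,  x_{34} = 21,  x_{35} = 24,  x_{36} = 1.
Since x_{36} = x_0 = 1, the sequence is periodic with period 36.
So x_{494} = x_{0 + ((494-0) mod 36)} = x_{26} = 4.

4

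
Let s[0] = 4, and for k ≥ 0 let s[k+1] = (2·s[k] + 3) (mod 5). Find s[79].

We have s[0] = 4, s[1] = 1, s[2] = 0, s[3] = 3, s[4] = 4.
The sequence repeats with period 4.
(79 - 0) mod 4 = 3, so s[79] = s[3] = 3.

3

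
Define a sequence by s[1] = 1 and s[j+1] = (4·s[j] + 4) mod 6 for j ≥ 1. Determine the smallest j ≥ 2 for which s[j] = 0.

s[1] = 1,  s[2] = 2,  s[3] = 0,  s[4] = 4,  s[5] = 2.
Since s[5] = s[2] = 2, the sequence is eventually periodic: after a pre-period of length 1 it cycles with period 3.
The value 0 first appears (with j ≥ 2) at s[3].

3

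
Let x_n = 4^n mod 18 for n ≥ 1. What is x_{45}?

x_1 = 4, x_2 = 16, x_3 = 10, x_4 = 4.
Since x_4 = x_1 = 4, the sequence is periodic with period 3.
So x_{45} = x_{1 + ((45-1) mod 3)} = x_3 = 10.

10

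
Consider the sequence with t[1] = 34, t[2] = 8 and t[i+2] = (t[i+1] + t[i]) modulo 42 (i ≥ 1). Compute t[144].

t[1] = 34, t[2] = 8, t[3] = 0, t[4] = 8, t[5] = 8, t[6] = 16, t[7] = 24, t[8] = 40, t[9] = 22, t[10] = 20, t[11] = 0, t[12] = 20, t[13] = 20, t[14] = 40, t[15] = 18, t[16] = 16, t[17] = 34, t[18] = 8.
Since (t[17], t[18]) = (t[1], t[2]) = (34, 8) (two consecutive terms determine the rest), the sequence is periodic with period 16.
So t[144] = t[1 + ((144-1) mod 16)] = t[16] = 16.

16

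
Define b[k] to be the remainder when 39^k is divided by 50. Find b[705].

49

b[1] = 39, b[2] = 21, b[3] = 19, b[4] = 41, b[5] = 49, b[6] = 11, b[7] = 29, b[8] = 31, b[9] = 9, b[10] = 1, b[11] = 39.
Since b[11] = b[1] = 39, the sequence is periodic with period 10.
(705 - 1) mod 10 = 4, so b[705] = b[5] = 49.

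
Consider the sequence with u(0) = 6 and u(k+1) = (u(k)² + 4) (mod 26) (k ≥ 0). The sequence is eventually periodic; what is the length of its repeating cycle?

6

Listing terms: u(0) = 6, u(1) = 14, u(2) = 18, u(3) = 16, u(4) = 0, u(5) = 4, u(6) = 20, u(7) = 14.
Since u(7) = u(1) = 14, the sequence is eventually periodic: after a pre-period of length 1 it cycles with period 6.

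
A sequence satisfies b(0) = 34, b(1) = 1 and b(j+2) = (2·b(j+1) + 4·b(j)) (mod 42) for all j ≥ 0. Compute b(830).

We have b(0) = 34; b(1) = 1; b(2) = 12; b(3) = 28; b(4) = 20; b(5) = 26; b(6) = 6; b(7) = 32; b(8) = 4; b(9) = 10; b(10) = 36; b(11) = 28; b(12) = 32; b(13) = 8; b(14) = 18; b(15) = 26; b(16) = 40; b(17) = 16; b(18) = 24; b(19) = 28; b(20) = 26; b(21) = 38; b(22) = 12; b(23) = 8; b(24) = 22; b(25) = 34; b(26) = 30; b(27) = 28; b(28) = 8; b(29) = 2; b(30) = 36; b(31) = 38; b(32) = 10; b(33) = 4; b(34) = 6; b(35) = 28; b(36) = 38; b(37) = 20; b(38) = 24; b(39) = 2; b(40) = 16; b(41) = 40; b(42) = 18; b(43) = 28; b(44) = 2; b(45) = 32; b(46) = 30; b(47) = 20; b(48) = 34; b(49) = 22; b(50) = 12; b(51) = 28.
Since (b(50), b(51)) = (b(2), b(3)) = (12, 28) (two consecutive terms determine the rest), the sequence is eventually periodic: after a pre-period of length 2 it cycles with period 48.
For j ≥ 2, b(j) depends only on (j - 2) mod 48. (830 - 2) mod 48 = 12, so b(830) = b(14) = 18.

18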